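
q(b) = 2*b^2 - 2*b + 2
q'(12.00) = 46.00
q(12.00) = 266.00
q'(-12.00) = -50.00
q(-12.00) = 314.00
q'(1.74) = 4.96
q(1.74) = 4.58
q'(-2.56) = -12.24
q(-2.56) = 20.23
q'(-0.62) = -4.48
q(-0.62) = 4.01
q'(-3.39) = -15.56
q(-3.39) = 31.76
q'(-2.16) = -10.64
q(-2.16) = 15.65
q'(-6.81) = -29.24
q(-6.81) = 108.37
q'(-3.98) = -17.92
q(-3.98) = 41.64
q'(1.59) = 4.36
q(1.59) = 3.88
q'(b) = 4*b - 2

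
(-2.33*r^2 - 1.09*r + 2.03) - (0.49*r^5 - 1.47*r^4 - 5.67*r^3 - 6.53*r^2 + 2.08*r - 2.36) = -0.49*r^5 + 1.47*r^4 + 5.67*r^3 + 4.2*r^2 - 3.17*r + 4.39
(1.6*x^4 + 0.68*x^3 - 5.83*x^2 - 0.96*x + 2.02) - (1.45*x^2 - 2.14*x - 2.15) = 1.6*x^4 + 0.68*x^3 - 7.28*x^2 + 1.18*x + 4.17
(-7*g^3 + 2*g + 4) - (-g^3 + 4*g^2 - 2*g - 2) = -6*g^3 - 4*g^2 + 4*g + 6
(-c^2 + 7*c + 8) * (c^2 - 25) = -c^4 + 7*c^3 + 33*c^2 - 175*c - 200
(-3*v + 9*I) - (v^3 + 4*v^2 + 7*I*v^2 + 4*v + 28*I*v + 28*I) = -v^3 - 4*v^2 - 7*I*v^2 - 7*v - 28*I*v - 19*I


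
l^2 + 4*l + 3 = (l + 1)*(l + 3)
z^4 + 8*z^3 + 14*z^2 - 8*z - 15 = (z - 1)*(z + 1)*(z + 3)*(z + 5)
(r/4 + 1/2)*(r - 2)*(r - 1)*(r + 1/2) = r^4/4 - r^3/8 - 9*r^2/8 + r/2 + 1/2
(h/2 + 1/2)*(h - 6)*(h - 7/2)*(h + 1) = h^4/2 - 15*h^3/4 + 3*h^2/2 + 65*h/4 + 21/2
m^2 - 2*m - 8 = (m - 4)*(m + 2)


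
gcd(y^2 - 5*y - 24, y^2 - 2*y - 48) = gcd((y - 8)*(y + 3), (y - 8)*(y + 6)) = y - 8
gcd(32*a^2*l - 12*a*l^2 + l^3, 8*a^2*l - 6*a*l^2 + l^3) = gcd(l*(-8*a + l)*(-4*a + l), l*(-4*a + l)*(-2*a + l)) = 4*a*l - l^2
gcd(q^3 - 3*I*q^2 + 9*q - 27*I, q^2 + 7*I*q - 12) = q + 3*I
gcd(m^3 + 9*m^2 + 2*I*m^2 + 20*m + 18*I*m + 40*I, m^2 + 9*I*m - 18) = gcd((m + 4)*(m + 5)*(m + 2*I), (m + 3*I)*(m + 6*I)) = 1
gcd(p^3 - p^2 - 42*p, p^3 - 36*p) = p^2 + 6*p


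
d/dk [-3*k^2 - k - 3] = -6*k - 1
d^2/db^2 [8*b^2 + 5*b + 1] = 16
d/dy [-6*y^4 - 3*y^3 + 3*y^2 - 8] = 3*y*(-8*y^2 - 3*y + 2)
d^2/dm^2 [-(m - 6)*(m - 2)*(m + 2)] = 12 - 6*m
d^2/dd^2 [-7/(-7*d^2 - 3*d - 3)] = 14*(-49*d^2 - 21*d + (14*d + 3)^2 - 21)/(7*d^2 + 3*d + 3)^3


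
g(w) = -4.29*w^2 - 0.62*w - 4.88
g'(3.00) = -26.36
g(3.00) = -45.35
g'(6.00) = -52.10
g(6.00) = -163.04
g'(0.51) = -5.00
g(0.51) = -6.31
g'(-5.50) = 46.57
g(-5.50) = -131.24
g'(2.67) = -23.53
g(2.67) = -37.12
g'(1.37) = -12.37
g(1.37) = -13.78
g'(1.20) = -10.92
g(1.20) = -11.80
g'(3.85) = -33.65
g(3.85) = -70.86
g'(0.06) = -1.13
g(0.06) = -4.93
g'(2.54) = -22.41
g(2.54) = -34.13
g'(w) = -8.58*w - 0.62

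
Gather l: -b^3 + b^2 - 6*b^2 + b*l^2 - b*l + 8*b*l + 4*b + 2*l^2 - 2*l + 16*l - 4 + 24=-b^3 - 5*b^2 + 4*b + l^2*(b + 2) + l*(7*b + 14) + 20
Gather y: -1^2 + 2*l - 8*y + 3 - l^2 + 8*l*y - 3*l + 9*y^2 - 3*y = -l^2 - l + 9*y^2 + y*(8*l - 11) + 2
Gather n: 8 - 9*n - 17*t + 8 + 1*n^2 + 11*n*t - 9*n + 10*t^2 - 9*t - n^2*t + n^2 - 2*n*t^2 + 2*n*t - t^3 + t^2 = n^2*(2 - t) + n*(-2*t^2 + 13*t - 18) - t^3 + 11*t^2 - 26*t + 16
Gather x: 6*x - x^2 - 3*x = -x^2 + 3*x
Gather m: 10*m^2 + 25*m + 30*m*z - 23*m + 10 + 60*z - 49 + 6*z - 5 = 10*m^2 + m*(30*z + 2) + 66*z - 44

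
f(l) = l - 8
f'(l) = 1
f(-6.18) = -14.18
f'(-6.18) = 1.00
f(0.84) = -7.16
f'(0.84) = 1.00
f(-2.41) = -10.41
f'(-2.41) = 1.00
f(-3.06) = -11.06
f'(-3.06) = 1.00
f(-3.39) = -11.39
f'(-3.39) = 1.00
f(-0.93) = -8.93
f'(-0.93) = 1.00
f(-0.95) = -8.95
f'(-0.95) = 1.00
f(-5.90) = -13.90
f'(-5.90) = 1.00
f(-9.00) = -17.00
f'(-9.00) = 1.00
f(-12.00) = -20.00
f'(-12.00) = 1.00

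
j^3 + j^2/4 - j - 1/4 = (j - 1)*(j + 1/4)*(j + 1)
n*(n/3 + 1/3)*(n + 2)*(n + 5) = n^4/3 + 8*n^3/3 + 17*n^2/3 + 10*n/3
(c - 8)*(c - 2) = c^2 - 10*c + 16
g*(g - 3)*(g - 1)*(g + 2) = g^4 - 2*g^3 - 5*g^2 + 6*g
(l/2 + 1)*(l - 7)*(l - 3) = l^3/2 - 4*l^2 + l/2 + 21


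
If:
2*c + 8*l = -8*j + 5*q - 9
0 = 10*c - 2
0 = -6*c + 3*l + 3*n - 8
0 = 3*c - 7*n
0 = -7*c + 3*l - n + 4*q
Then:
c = 1/5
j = -17879/3360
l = 313/105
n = 3/35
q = -261/140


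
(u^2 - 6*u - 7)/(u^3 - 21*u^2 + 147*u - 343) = (u + 1)/(u^2 - 14*u + 49)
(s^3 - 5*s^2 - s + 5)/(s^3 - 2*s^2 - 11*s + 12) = (s^2 - 4*s - 5)/(s^2 - s - 12)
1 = 1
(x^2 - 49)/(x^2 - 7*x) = (x + 7)/x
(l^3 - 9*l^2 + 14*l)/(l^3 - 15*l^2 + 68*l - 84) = l/(l - 6)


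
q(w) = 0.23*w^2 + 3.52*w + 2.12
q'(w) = 0.46*w + 3.52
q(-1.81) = -3.50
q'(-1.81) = 2.69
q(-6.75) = -11.16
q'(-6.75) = 0.42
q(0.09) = 2.44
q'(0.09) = 3.56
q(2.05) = 10.30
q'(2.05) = 4.46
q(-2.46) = -5.15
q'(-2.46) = 2.39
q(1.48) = 7.83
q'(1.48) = 4.20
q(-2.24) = -4.61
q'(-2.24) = 2.49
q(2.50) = 12.36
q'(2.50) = 4.67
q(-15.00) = 1.07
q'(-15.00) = -3.38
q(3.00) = 14.75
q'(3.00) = 4.90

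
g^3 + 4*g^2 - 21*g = g*(g - 3)*(g + 7)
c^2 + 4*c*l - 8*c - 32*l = (c - 8)*(c + 4*l)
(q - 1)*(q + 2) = q^2 + q - 2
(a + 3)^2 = a^2 + 6*a + 9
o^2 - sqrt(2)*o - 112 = (o - 8*sqrt(2))*(o + 7*sqrt(2))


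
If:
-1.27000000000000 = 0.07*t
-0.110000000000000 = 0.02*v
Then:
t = -18.14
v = -5.50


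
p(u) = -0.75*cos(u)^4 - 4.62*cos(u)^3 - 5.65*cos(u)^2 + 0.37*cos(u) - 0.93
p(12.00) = -7.80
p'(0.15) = 4.07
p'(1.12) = 6.69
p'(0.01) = 0.28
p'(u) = 3.0*sin(u)*cos(u)^3 + 13.86*sin(u)*cos(u)^2 + 11.3*sin(u)*cos(u) - 0.37*sin(u)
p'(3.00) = -0.12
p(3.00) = -3.07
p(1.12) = -2.25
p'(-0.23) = -6.05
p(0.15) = -11.27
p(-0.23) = -10.86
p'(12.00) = -11.18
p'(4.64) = 1.11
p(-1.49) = -0.94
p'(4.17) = 2.50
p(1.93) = -1.57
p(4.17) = -2.04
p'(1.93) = -2.58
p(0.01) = -11.58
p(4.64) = -0.98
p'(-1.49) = -0.63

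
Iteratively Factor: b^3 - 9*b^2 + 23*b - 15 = (b - 5)*(b^2 - 4*b + 3) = (b - 5)*(b - 3)*(b - 1)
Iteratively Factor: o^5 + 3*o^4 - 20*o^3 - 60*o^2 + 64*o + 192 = (o - 2)*(o^4 + 5*o^3 - 10*o^2 - 80*o - 96) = (o - 2)*(o + 4)*(o^3 + o^2 - 14*o - 24) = (o - 2)*(o + 3)*(o + 4)*(o^2 - 2*o - 8) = (o - 4)*(o - 2)*(o + 3)*(o + 4)*(o + 2)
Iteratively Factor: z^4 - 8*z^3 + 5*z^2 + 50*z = (z)*(z^3 - 8*z^2 + 5*z + 50) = z*(z + 2)*(z^2 - 10*z + 25) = z*(z - 5)*(z + 2)*(z - 5)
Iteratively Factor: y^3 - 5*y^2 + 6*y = (y - 3)*(y^2 - 2*y) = y*(y - 3)*(y - 2)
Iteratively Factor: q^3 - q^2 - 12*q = (q)*(q^2 - q - 12) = q*(q - 4)*(q + 3)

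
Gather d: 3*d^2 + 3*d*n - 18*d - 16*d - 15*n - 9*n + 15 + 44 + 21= 3*d^2 + d*(3*n - 34) - 24*n + 80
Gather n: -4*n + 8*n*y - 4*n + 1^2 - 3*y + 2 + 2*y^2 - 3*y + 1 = n*(8*y - 8) + 2*y^2 - 6*y + 4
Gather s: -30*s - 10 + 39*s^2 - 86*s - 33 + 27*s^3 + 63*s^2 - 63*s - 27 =27*s^3 + 102*s^2 - 179*s - 70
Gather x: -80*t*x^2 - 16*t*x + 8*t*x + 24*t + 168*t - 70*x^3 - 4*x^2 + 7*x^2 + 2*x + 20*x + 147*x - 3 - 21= 192*t - 70*x^3 + x^2*(3 - 80*t) + x*(169 - 8*t) - 24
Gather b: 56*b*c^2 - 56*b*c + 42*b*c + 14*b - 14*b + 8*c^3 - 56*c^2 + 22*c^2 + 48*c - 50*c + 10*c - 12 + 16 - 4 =b*(56*c^2 - 14*c) + 8*c^3 - 34*c^2 + 8*c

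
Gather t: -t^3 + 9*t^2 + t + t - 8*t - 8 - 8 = -t^3 + 9*t^2 - 6*t - 16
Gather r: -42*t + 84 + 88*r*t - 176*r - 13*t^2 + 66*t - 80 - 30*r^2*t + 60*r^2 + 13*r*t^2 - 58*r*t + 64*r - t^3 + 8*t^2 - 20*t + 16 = r^2*(60 - 30*t) + r*(13*t^2 + 30*t - 112) - t^3 - 5*t^2 + 4*t + 20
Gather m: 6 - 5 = 1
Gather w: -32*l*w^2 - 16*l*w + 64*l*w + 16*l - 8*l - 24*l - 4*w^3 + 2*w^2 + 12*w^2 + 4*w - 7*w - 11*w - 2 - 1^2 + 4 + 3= -16*l - 4*w^3 + w^2*(14 - 32*l) + w*(48*l - 14) + 4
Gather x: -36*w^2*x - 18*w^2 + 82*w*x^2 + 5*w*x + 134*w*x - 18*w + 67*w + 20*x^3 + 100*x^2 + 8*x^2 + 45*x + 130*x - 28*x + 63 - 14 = -18*w^2 + 49*w + 20*x^3 + x^2*(82*w + 108) + x*(-36*w^2 + 139*w + 147) + 49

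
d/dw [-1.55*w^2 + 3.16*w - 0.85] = 3.16 - 3.1*w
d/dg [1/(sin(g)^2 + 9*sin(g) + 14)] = -(2*sin(g) + 9)*cos(g)/(sin(g)^2 + 9*sin(g) + 14)^2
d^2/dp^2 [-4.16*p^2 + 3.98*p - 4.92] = -8.32000000000000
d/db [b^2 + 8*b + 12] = 2*b + 8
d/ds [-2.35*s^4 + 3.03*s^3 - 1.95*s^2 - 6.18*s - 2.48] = -9.4*s^3 + 9.09*s^2 - 3.9*s - 6.18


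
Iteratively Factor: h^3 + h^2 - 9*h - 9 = (h - 3)*(h^2 + 4*h + 3) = (h - 3)*(h + 1)*(h + 3)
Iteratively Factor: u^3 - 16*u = (u - 4)*(u^2 + 4*u) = u*(u - 4)*(u + 4)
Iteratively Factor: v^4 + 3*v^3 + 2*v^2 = (v)*(v^3 + 3*v^2 + 2*v) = v*(v + 2)*(v^2 + v) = v^2*(v + 2)*(v + 1)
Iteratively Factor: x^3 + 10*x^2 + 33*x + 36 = (x + 3)*(x^2 + 7*x + 12) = (x + 3)^2*(x + 4)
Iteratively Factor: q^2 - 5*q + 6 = (q - 3)*(q - 2)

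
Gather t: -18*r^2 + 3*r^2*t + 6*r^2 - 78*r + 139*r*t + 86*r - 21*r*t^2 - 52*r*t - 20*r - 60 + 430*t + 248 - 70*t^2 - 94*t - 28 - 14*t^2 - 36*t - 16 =-12*r^2 - 12*r + t^2*(-21*r - 84) + t*(3*r^2 + 87*r + 300) + 144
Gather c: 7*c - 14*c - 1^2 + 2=1 - 7*c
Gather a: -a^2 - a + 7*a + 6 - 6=-a^2 + 6*a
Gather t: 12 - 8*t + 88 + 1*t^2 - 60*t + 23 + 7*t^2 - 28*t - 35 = 8*t^2 - 96*t + 88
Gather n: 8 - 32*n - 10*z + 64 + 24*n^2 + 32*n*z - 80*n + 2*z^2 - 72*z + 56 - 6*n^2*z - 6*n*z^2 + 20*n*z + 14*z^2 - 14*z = n^2*(24 - 6*z) + n*(-6*z^2 + 52*z - 112) + 16*z^2 - 96*z + 128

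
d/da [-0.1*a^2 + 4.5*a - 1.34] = 4.5 - 0.2*a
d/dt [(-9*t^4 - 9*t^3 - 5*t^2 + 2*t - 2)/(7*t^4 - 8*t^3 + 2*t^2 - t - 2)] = (135*t^6 + 34*t^5 - 73*t^4 + 178*t^3 + 7*t^2 + 28*t - 6)/(49*t^8 - 112*t^7 + 92*t^6 - 46*t^5 - 8*t^4 + 28*t^3 - 7*t^2 + 4*t + 4)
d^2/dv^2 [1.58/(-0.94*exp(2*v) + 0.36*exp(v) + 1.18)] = (1.58*(1.88*exp(v) - 0.36)*(3.76*exp(v) - 0.72)*exp(v) + (5.9408*exp(v) - 0.5688)*(-0.94*exp(2*v) + 0.36*exp(v) + 1.18))*exp(v)/(-0.94*exp(2*v) + 0.36*exp(v) + 1.18)^3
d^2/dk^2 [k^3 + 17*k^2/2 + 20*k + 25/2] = 6*k + 17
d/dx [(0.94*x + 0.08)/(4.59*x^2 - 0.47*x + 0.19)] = (-4.3146*x^2 - 0.7344*x + 0.2162)/(21.0681*x^4 - 4.3146*x^3 + 1.9651*x^2 - 0.1786*x + 0.0361)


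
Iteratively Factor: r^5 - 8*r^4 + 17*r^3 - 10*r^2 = (r)*(r^4 - 8*r^3 + 17*r^2 - 10*r) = r*(r - 1)*(r^3 - 7*r^2 + 10*r) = r^2*(r - 1)*(r^2 - 7*r + 10) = r^2*(r - 5)*(r - 1)*(r - 2)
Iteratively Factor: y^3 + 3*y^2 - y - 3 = (y + 3)*(y^2 - 1) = (y - 1)*(y + 3)*(y + 1)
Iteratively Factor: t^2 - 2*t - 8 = (t - 4)*(t + 2)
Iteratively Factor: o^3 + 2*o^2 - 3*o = (o)*(o^2 + 2*o - 3) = o*(o - 1)*(o + 3)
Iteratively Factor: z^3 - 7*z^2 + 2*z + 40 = (z + 2)*(z^2 - 9*z + 20) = (z - 4)*(z + 2)*(z - 5)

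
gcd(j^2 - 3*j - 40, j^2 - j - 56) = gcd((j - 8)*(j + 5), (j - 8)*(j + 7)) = j - 8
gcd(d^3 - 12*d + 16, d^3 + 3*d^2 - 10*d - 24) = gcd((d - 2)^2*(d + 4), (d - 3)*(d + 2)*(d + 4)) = d + 4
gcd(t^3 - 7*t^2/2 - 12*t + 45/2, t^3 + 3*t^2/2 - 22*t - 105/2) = t^2 - 2*t - 15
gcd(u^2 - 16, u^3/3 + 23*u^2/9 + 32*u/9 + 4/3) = 1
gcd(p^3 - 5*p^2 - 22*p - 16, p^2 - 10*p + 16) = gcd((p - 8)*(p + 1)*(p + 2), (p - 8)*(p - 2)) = p - 8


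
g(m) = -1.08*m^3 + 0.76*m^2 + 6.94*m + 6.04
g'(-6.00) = -118.82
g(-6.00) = 225.04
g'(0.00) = 6.94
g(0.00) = 6.04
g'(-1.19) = 0.54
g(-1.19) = 0.68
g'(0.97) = 5.37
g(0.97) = 12.50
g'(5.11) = -69.90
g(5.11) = -82.76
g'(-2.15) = -11.30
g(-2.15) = 5.37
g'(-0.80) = 3.65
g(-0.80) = 1.53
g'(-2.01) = -9.21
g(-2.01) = 3.93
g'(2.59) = -10.86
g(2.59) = 10.35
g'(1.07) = 4.86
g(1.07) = 13.01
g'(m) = -3.24*m^2 + 1.52*m + 6.94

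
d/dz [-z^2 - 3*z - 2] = -2*z - 3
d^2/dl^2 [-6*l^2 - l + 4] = -12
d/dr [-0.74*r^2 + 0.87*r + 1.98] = 0.87 - 1.48*r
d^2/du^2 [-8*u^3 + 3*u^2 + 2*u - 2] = 6 - 48*u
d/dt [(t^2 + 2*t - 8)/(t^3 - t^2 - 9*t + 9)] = (-t^4 - 4*t^3 + 17*t^2 + 2*t - 54)/(t^6 - 2*t^5 - 17*t^4 + 36*t^3 + 63*t^2 - 162*t + 81)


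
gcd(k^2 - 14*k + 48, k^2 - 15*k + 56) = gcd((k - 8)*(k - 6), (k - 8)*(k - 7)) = k - 8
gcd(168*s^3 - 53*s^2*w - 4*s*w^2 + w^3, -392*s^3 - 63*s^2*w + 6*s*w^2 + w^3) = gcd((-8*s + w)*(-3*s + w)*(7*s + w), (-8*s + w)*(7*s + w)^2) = 56*s^2 + s*w - w^2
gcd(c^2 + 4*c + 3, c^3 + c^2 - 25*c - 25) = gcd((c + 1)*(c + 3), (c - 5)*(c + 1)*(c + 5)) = c + 1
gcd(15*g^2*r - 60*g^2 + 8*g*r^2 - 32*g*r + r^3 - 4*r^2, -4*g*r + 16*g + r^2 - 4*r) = r - 4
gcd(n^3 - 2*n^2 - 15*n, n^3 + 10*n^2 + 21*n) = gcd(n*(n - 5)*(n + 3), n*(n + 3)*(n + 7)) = n^2 + 3*n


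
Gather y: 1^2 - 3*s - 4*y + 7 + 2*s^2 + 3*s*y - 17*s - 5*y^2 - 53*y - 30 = 2*s^2 - 20*s - 5*y^2 + y*(3*s - 57) - 22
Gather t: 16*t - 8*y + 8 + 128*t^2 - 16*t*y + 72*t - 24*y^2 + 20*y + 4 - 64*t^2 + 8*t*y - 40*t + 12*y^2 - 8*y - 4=64*t^2 + t*(48 - 8*y) - 12*y^2 + 4*y + 8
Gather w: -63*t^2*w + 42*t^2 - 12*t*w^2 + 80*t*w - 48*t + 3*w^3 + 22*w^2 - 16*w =42*t^2 - 48*t + 3*w^3 + w^2*(22 - 12*t) + w*(-63*t^2 + 80*t - 16)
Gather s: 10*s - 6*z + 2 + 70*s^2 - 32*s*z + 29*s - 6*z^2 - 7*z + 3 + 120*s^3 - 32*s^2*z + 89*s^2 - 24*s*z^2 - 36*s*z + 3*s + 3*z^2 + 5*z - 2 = 120*s^3 + s^2*(159 - 32*z) + s*(-24*z^2 - 68*z + 42) - 3*z^2 - 8*z + 3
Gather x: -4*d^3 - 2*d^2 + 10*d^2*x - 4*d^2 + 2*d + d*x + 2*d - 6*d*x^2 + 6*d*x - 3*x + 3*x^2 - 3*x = -4*d^3 - 6*d^2 + 4*d + x^2*(3 - 6*d) + x*(10*d^2 + 7*d - 6)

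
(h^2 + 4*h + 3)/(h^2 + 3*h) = (h + 1)/h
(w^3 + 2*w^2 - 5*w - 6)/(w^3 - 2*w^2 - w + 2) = (w + 3)/(w - 1)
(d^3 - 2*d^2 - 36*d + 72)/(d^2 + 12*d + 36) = (d^2 - 8*d + 12)/(d + 6)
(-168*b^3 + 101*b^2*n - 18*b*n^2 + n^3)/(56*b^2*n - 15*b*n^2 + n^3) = (-3*b + n)/n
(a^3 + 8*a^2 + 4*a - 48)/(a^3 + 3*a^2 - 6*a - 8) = (a + 6)/(a + 1)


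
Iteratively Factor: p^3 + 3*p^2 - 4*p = (p + 4)*(p^2 - p) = (p - 1)*(p + 4)*(p)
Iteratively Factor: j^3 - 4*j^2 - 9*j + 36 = (j - 4)*(j^2 - 9) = (j - 4)*(j + 3)*(j - 3)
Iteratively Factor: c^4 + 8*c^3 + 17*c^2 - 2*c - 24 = (c - 1)*(c^3 + 9*c^2 + 26*c + 24) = (c - 1)*(c + 4)*(c^2 + 5*c + 6) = (c - 1)*(c + 3)*(c + 4)*(c + 2)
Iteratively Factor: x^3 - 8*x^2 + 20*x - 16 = (x - 2)*(x^2 - 6*x + 8) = (x - 4)*(x - 2)*(x - 2)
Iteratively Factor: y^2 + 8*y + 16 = (y + 4)*(y + 4)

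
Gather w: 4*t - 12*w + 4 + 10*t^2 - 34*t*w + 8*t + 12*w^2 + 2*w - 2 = 10*t^2 + 12*t + 12*w^2 + w*(-34*t - 10) + 2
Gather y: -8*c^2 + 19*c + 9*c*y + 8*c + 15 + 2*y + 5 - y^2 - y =-8*c^2 + 27*c - y^2 + y*(9*c + 1) + 20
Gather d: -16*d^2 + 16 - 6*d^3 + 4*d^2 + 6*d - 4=-6*d^3 - 12*d^2 + 6*d + 12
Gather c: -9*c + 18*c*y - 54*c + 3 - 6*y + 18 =c*(18*y - 63) - 6*y + 21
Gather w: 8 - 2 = 6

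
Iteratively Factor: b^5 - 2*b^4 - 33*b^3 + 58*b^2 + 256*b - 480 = (b - 5)*(b^4 + 3*b^3 - 18*b^2 - 32*b + 96) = (b - 5)*(b - 3)*(b^3 + 6*b^2 - 32) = (b - 5)*(b - 3)*(b + 4)*(b^2 + 2*b - 8) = (b - 5)*(b - 3)*(b - 2)*(b + 4)*(b + 4)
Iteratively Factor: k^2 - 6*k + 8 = (k - 4)*(k - 2)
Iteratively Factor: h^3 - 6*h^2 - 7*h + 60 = (h - 4)*(h^2 - 2*h - 15) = (h - 4)*(h + 3)*(h - 5)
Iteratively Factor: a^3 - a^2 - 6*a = (a)*(a^2 - a - 6) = a*(a - 3)*(a + 2)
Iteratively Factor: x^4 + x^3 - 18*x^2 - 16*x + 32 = (x + 2)*(x^3 - x^2 - 16*x + 16) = (x - 1)*(x + 2)*(x^2 - 16) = (x - 1)*(x + 2)*(x + 4)*(x - 4)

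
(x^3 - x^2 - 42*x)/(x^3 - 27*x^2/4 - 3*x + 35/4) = 4*x*(x + 6)/(4*x^2 + x - 5)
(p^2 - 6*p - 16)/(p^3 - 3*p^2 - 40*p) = (p + 2)/(p*(p + 5))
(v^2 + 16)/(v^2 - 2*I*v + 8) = (v + 4*I)/(v + 2*I)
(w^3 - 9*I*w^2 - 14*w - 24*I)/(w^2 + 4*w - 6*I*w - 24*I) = (w^2 - 3*I*w + 4)/(w + 4)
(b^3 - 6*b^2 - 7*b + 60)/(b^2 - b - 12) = b - 5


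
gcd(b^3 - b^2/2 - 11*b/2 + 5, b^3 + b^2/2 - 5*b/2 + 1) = b - 1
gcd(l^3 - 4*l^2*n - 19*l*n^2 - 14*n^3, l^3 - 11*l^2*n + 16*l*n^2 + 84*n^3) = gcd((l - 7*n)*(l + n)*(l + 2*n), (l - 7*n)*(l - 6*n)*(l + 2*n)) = l^2 - 5*l*n - 14*n^2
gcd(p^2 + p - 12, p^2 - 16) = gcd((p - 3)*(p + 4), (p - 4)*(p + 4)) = p + 4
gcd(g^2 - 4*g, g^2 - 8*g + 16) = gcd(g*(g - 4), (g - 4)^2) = g - 4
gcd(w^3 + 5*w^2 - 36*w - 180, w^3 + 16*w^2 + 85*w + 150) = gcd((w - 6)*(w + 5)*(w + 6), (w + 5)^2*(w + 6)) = w^2 + 11*w + 30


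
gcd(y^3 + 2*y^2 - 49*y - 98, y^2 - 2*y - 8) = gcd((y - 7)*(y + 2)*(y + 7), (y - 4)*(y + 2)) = y + 2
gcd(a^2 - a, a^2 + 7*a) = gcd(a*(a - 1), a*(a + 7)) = a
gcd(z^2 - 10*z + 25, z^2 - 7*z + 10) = z - 5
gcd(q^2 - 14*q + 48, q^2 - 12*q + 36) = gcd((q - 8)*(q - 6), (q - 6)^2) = q - 6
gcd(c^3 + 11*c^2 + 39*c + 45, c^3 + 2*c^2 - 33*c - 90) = c^2 + 8*c + 15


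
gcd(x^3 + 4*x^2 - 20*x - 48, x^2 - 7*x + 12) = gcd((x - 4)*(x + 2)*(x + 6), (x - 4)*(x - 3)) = x - 4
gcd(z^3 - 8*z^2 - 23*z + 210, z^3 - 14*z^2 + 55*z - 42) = z^2 - 13*z + 42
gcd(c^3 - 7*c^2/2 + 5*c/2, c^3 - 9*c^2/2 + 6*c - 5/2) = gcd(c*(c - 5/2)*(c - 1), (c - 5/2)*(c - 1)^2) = c^2 - 7*c/2 + 5/2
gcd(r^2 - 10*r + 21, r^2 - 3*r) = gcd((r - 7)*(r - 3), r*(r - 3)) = r - 3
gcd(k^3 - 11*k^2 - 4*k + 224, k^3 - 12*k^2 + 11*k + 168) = k^2 - 15*k + 56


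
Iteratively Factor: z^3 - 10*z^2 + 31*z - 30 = (z - 5)*(z^2 - 5*z + 6) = (z - 5)*(z - 3)*(z - 2)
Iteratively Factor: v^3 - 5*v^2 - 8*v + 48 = (v - 4)*(v^2 - v - 12) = (v - 4)*(v + 3)*(v - 4)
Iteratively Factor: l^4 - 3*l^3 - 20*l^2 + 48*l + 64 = (l + 4)*(l^3 - 7*l^2 + 8*l + 16) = (l - 4)*(l + 4)*(l^2 - 3*l - 4) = (l - 4)^2*(l + 4)*(l + 1)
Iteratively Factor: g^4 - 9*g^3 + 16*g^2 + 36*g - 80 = (g + 2)*(g^3 - 11*g^2 + 38*g - 40) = (g - 5)*(g + 2)*(g^2 - 6*g + 8) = (g - 5)*(g - 2)*(g + 2)*(g - 4)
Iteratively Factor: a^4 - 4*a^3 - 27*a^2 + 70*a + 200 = (a + 4)*(a^3 - 8*a^2 + 5*a + 50) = (a - 5)*(a + 4)*(a^2 - 3*a - 10) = (a - 5)*(a + 2)*(a + 4)*(a - 5)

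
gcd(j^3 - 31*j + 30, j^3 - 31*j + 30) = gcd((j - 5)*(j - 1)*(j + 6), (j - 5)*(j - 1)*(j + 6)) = j^3 - 31*j + 30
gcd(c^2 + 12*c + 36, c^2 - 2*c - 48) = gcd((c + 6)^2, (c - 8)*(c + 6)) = c + 6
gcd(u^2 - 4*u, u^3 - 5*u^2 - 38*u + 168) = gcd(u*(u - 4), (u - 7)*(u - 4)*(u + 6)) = u - 4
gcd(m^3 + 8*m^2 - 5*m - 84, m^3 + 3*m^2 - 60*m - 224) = m^2 + 11*m + 28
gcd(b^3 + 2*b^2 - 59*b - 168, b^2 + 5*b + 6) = b + 3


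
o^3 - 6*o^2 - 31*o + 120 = (o - 8)*(o - 3)*(o + 5)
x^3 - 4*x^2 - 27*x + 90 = (x - 6)*(x - 3)*(x + 5)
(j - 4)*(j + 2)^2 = j^3 - 12*j - 16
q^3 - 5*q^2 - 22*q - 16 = (q - 8)*(q + 1)*(q + 2)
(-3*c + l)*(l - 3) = -3*c*l + 9*c + l^2 - 3*l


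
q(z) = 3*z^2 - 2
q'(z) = 6*z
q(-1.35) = 3.47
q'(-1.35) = -8.10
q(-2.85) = 22.37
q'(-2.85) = -17.10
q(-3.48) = 34.33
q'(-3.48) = -20.88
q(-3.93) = 44.33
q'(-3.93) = -23.58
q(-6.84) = 138.36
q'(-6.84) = -41.04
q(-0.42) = -1.47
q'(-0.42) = -2.52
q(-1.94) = 9.29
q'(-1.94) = -11.64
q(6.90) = 140.83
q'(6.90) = 41.40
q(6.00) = 106.00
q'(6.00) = 36.00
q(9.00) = 241.00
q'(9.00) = 54.00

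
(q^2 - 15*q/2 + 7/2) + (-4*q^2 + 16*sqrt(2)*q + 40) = -3*q^2 - 15*q/2 + 16*sqrt(2)*q + 87/2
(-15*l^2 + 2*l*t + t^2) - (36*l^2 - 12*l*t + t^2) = -51*l^2 + 14*l*t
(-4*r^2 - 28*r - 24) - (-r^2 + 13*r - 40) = -3*r^2 - 41*r + 16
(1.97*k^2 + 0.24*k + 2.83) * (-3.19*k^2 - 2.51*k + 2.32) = -6.2843*k^4 - 5.7103*k^3 - 5.0597*k^2 - 6.5465*k + 6.5656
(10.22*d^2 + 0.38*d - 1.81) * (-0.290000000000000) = -2.9638*d^2 - 0.1102*d + 0.5249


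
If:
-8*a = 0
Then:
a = 0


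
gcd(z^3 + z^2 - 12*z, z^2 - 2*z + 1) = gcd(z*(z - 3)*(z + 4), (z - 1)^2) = 1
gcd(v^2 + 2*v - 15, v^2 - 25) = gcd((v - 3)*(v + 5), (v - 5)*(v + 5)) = v + 5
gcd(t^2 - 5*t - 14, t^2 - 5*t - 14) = t^2 - 5*t - 14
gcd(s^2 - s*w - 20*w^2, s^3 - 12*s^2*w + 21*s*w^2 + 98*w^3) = 1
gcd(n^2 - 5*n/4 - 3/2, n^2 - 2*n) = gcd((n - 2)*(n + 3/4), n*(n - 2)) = n - 2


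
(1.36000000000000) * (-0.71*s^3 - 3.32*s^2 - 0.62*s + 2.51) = -0.9656*s^3 - 4.5152*s^2 - 0.8432*s + 3.4136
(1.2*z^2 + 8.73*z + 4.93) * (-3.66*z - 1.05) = -4.392*z^3 - 33.2118*z^2 - 27.2103*z - 5.1765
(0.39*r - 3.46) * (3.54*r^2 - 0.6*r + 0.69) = 1.3806*r^3 - 12.4824*r^2 + 2.3451*r - 2.3874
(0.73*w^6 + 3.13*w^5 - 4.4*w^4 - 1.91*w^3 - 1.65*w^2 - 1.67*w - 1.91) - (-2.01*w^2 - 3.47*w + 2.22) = 0.73*w^6 + 3.13*w^5 - 4.4*w^4 - 1.91*w^3 + 0.36*w^2 + 1.8*w - 4.13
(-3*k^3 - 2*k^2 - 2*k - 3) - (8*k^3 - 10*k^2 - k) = -11*k^3 + 8*k^2 - k - 3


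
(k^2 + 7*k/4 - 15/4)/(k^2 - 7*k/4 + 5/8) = 2*(k + 3)/(2*k - 1)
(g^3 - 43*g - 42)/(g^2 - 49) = (g^2 + 7*g + 6)/(g + 7)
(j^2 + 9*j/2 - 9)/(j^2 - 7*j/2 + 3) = (j + 6)/(j - 2)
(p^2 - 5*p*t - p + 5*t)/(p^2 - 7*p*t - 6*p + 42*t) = (p^2 - 5*p*t - p + 5*t)/(p^2 - 7*p*t - 6*p + 42*t)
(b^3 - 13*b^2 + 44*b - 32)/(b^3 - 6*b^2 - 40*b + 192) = (b - 1)/(b + 6)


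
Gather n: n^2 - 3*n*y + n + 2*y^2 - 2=n^2 + n*(1 - 3*y) + 2*y^2 - 2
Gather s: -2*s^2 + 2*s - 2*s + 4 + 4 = 8 - 2*s^2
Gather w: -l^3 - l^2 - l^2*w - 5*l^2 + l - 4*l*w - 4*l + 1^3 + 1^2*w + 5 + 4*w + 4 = -l^3 - 6*l^2 - 3*l + w*(-l^2 - 4*l + 5) + 10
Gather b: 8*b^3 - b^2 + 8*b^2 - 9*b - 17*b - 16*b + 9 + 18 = 8*b^3 + 7*b^2 - 42*b + 27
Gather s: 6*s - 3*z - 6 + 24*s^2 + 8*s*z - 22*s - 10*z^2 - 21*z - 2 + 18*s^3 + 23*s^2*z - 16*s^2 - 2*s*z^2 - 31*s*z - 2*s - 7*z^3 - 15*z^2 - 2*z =18*s^3 + s^2*(23*z + 8) + s*(-2*z^2 - 23*z - 18) - 7*z^3 - 25*z^2 - 26*z - 8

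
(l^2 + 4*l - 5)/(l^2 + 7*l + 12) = (l^2 + 4*l - 5)/(l^2 + 7*l + 12)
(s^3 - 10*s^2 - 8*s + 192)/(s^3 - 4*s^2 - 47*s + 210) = (s^2 - 4*s - 32)/(s^2 + 2*s - 35)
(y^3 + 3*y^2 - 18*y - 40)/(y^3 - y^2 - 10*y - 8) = (y + 5)/(y + 1)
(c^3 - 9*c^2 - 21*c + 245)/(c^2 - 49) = (c^2 - 2*c - 35)/(c + 7)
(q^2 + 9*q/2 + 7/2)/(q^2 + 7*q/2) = (q + 1)/q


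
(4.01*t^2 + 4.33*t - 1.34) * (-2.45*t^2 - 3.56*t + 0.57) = -9.8245*t^4 - 24.8841*t^3 - 9.8461*t^2 + 7.2385*t - 0.7638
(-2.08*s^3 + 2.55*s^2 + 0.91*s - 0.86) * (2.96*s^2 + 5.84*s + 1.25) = -6.1568*s^5 - 4.5992*s^4 + 14.9856*s^3 + 5.9563*s^2 - 3.8849*s - 1.075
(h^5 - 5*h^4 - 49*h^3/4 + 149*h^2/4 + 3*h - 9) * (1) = h^5 - 5*h^4 - 49*h^3/4 + 149*h^2/4 + 3*h - 9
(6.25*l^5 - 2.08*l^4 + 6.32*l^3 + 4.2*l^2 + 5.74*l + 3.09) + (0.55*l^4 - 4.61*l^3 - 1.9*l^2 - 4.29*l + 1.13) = 6.25*l^5 - 1.53*l^4 + 1.71*l^3 + 2.3*l^2 + 1.45*l + 4.22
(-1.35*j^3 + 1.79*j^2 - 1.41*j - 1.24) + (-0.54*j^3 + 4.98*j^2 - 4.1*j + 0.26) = -1.89*j^3 + 6.77*j^2 - 5.51*j - 0.98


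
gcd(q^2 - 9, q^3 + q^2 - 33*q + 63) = q - 3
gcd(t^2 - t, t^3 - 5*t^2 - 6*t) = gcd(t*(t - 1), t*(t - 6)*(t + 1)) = t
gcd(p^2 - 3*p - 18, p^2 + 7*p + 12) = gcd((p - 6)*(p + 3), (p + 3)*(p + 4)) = p + 3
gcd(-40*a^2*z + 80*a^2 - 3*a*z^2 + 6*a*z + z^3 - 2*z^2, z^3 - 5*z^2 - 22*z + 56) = z - 2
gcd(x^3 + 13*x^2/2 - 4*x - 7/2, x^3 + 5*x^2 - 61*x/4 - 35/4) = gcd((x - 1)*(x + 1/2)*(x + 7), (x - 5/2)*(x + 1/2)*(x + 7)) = x^2 + 15*x/2 + 7/2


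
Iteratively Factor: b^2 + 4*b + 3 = (b + 3)*(b + 1)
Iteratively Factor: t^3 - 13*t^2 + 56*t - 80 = (t - 4)*(t^2 - 9*t + 20) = (t - 5)*(t - 4)*(t - 4)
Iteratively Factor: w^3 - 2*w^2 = (w)*(w^2 - 2*w) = w^2*(w - 2)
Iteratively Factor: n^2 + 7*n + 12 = (n + 4)*(n + 3)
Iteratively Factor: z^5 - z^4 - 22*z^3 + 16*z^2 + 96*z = (z + 2)*(z^4 - 3*z^3 - 16*z^2 + 48*z) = (z - 3)*(z + 2)*(z^3 - 16*z) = z*(z - 3)*(z + 2)*(z^2 - 16) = z*(z - 4)*(z - 3)*(z + 2)*(z + 4)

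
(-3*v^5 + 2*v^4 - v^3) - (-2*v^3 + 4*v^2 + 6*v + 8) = -3*v^5 + 2*v^4 + v^3 - 4*v^2 - 6*v - 8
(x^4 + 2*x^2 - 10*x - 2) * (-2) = -2*x^4 - 4*x^2 + 20*x + 4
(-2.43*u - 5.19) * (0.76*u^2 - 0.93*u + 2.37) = -1.8468*u^3 - 1.6845*u^2 - 0.9324*u - 12.3003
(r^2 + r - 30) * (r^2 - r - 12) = r^4 - 43*r^2 + 18*r + 360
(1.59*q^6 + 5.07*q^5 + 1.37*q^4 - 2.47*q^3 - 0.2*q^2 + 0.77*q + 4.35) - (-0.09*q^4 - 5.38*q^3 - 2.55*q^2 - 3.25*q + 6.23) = 1.59*q^6 + 5.07*q^5 + 1.46*q^4 + 2.91*q^3 + 2.35*q^2 + 4.02*q - 1.88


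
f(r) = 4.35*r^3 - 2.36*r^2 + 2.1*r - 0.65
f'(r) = 13.05*r^2 - 4.72*r + 2.1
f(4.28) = 306.16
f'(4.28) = 220.95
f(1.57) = 13.66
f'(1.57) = 26.86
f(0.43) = 0.16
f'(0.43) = 2.48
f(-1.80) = -37.45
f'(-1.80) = 52.88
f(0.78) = 1.62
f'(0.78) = 6.36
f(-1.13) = -12.31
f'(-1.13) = 24.10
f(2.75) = 77.74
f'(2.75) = 87.81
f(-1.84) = -39.60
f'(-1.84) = 54.97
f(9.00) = 2998.24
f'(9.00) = 1016.67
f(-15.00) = -15244.40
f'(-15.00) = 3009.15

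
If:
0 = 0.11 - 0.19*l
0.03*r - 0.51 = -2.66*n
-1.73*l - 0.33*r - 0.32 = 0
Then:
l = 0.58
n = 0.24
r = -4.00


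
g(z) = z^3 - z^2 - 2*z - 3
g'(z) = 3*z^2 - 2*z - 2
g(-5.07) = -148.89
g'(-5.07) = 85.25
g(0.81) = -4.74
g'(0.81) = -1.65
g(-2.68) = -24.07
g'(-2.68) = 24.91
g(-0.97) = -2.91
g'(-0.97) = 2.76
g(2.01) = -2.94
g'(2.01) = 6.10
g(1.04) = -5.04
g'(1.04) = -0.84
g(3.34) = 16.42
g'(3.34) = 24.79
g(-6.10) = -254.99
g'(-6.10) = 121.83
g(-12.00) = -1851.00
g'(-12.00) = 454.00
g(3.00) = 9.00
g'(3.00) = 19.00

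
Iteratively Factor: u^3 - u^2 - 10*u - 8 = (u - 4)*(u^2 + 3*u + 2) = (u - 4)*(u + 1)*(u + 2)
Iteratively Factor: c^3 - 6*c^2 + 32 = (c + 2)*(c^2 - 8*c + 16) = (c - 4)*(c + 2)*(c - 4)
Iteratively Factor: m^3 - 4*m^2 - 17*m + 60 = (m - 5)*(m^2 + m - 12) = (m - 5)*(m - 3)*(m + 4)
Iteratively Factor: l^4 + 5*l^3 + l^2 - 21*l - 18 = (l + 3)*(l^3 + 2*l^2 - 5*l - 6) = (l + 1)*(l + 3)*(l^2 + l - 6) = (l - 2)*(l + 1)*(l + 3)*(l + 3)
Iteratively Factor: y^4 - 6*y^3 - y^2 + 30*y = (y - 5)*(y^3 - y^2 - 6*y) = (y - 5)*(y - 3)*(y^2 + 2*y) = y*(y - 5)*(y - 3)*(y + 2)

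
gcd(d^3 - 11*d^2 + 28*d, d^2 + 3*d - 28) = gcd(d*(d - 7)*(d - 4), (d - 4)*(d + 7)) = d - 4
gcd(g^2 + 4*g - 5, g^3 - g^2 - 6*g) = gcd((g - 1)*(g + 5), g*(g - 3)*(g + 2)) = 1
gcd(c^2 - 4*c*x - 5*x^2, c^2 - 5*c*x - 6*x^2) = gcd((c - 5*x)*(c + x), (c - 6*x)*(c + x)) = c + x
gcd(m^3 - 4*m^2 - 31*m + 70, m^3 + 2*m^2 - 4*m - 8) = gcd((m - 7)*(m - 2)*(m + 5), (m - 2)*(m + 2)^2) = m - 2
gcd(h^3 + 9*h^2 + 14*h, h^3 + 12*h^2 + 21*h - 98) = h + 7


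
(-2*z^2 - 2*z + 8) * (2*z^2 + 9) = -4*z^4 - 4*z^3 - 2*z^2 - 18*z + 72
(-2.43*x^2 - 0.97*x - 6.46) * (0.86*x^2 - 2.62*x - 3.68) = -2.0898*x^4 + 5.5324*x^3 + 5.9282*x^2 + 20.4948*x + 23.7728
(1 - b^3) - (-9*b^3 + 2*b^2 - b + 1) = 8*b^3 - 2*b^2 + b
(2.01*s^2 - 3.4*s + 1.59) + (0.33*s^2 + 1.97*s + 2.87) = 2.34*s^2 - 1.43*s + 4.46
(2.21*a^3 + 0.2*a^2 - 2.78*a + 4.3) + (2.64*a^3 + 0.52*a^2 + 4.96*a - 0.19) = 4.85*a^3 + 0.72*a^2 + 2.18*a + 4.11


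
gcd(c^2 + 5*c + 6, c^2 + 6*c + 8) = c + 2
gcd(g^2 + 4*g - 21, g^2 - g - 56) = g + 7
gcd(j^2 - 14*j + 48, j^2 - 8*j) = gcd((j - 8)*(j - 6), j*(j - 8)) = j - 8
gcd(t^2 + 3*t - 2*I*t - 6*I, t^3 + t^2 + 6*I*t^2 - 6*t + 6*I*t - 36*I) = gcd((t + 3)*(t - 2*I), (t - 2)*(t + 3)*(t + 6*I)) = t + 3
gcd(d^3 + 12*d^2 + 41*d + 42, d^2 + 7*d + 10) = d + 2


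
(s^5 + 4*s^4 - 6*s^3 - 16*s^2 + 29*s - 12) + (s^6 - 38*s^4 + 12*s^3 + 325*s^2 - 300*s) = s^6 + s^5 - 34*s^4 + 6*s^3 + 309*s^2 - 271*s - 12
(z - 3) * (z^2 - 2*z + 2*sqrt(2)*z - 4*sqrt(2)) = z^3 - 5*z^2 + 2*sqrt(2)*z^2 - 10*sqrt(2)*z + 6*z + 12*sqrt(2)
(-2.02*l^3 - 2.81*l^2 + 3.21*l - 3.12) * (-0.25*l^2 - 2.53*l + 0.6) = 0.505*l^5 + 5.8131*l^4 + 5.0948*l^3 - 9.0273*l^2 + 9.8196*l - 1.872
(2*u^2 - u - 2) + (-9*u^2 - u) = -7*u^2 - 2*u - 2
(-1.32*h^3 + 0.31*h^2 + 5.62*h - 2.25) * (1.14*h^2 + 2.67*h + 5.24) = -1.5048*h^5 - 3.171*h^4 + 0.317699999999999*h^3 + 14.0648*h^2 + 23.4413*h - 11.79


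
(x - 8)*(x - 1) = x^2 - 9*x + 8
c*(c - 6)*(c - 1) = c^3 - 7*c^2 + 6*c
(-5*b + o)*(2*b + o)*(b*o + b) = -10*b^3*o - 10*b^3 - 3*b^2*o^2 - 3*b^2*o + b*o^3 + b*o^2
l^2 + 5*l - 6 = (l - 1)*(l + 6)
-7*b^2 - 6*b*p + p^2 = (-7*b + p)*(b + p)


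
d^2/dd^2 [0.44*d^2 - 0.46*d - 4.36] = 0.880000000000000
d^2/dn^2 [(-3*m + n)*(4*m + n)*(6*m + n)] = 14*m + 6*n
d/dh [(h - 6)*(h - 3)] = 2*h - 9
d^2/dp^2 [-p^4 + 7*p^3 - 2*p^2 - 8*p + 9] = -12*p^2 + 42*p - 4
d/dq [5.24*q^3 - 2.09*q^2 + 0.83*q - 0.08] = 15.72*q^2 - 4.18*q + 0.83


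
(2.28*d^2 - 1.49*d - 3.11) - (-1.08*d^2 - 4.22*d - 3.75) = 3.36*d^2 + 2.73*d + 0.64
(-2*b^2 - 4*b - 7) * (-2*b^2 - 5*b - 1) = 4*b^4 + 18*b^3 + 36*b^2 + 39*b + 7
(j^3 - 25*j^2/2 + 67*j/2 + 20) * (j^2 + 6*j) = j^5 - 13*j^4/2 - 83*j^3/2 + 221*j^2 + 120*j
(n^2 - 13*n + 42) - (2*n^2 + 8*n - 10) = -n^2 - 21*n + 52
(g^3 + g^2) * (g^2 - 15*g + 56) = g^5 - 14*g^4 + 41*g^3 + 56*g^2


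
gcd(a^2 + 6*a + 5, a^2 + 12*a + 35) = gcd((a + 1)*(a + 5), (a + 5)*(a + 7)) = a + 5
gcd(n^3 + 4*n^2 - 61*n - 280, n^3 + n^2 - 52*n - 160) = n^2 - 3*n - 40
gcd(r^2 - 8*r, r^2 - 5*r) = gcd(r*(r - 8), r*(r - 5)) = r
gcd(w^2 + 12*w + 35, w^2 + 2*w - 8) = 1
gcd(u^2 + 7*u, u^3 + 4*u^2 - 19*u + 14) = u + 7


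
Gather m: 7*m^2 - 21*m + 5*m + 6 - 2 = 7*m^2 - 16*m + 4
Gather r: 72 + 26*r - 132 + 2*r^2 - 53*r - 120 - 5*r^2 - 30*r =-3*r^2 - 57*r - 180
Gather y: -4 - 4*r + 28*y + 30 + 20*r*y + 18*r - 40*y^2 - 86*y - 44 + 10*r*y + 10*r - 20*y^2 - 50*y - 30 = 24*r - 60*y^2 + y*(30*r - 108) - 48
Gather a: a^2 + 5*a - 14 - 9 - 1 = a^2 + 5*a - 24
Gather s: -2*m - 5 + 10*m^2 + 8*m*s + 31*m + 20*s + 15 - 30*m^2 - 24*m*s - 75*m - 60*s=-20*m^2 - 46*m + s*(-16*m - 40) + 10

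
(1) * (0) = 0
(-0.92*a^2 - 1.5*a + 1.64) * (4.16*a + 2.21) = -3.8272*a^3 - 8.2732*a^2 + 3.5074*a + 3.6244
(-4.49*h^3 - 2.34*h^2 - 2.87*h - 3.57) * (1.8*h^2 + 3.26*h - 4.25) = -8.082*h^5 - 18.8494*h^4 + 6.2881*h^3 - 5.8372*h^2 + 0.5593*h + 15.1725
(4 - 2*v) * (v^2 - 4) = -2*v^3 + 4*v^2 + 8*v - 16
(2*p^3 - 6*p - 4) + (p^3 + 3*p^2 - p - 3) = 3*p^3 + 3*p^2 - 7*p - 7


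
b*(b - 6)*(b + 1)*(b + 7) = b^4 + 2*b^3 - 41*b^2 - 42*b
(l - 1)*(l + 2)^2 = l^3 + 3*l^2 - 4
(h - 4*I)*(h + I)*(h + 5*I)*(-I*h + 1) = -I*h^4 + 3*h^3 - 17*I*h^2 + 39*h + 20*I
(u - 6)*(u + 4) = u^2 - 2*u - 24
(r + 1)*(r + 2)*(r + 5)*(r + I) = r^4 + 8*r^3 + I*r^3 + 17*r^2 + 8*I*r^2 + 10*r + 17*I*r + 10*I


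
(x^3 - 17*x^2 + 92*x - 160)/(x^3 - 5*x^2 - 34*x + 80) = (x^2 - 9*x + 20)/(x^2 + 3*x - 10)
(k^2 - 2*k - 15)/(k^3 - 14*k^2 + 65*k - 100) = (k + 3)/(k^2 - 9*k + 20)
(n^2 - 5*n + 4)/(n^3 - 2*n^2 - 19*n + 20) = (n - 4)/(n^2 - n - 20)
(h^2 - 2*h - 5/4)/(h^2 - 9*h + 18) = (h^2 - 2*h - 5/4)/(h^2 - 9*h + 18)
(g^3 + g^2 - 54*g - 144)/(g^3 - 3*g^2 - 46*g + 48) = (g + 3)/(g - 1)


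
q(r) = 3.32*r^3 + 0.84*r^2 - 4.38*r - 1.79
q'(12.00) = 1450.02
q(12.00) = 5803.57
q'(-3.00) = 80.22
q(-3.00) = -70.73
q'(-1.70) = 21.55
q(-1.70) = -8.23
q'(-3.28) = 97.26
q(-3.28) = -95.54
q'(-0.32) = -3.90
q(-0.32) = -0.41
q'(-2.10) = 36.02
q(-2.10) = -19.63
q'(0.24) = -3.40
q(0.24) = -2.75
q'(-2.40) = 48.96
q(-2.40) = -32.34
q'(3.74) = 141.22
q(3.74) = 167.26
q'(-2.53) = 55.12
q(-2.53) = -39.10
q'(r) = 9.96*r^2 + 1.68*r - 4.38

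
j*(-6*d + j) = -6*d*j + j^2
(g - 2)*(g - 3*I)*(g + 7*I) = g^3 - 2*g^2 + 4*I*g^2 + 21*g - 8*I*g - 42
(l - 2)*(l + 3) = l^2 + l - 6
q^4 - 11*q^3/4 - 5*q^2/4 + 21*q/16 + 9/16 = (q - 3)*(q - 3/4)*(q + 1/2)^2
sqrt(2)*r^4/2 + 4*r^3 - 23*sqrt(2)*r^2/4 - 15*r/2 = r*(r - 3*sqrt(2)/2)*(r + 5*sqrt(2))*(sqrt(2)*r/2 + 1/2)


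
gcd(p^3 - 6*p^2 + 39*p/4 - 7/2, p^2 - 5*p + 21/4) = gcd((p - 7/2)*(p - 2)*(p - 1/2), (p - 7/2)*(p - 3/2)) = p - 7/2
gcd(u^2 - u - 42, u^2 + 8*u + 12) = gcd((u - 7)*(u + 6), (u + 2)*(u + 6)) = u + 6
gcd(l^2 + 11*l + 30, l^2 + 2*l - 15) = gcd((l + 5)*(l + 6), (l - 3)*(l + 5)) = l + 5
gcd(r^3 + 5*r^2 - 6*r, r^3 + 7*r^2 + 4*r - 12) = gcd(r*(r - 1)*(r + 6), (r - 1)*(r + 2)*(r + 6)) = r^2 + 5*r - 6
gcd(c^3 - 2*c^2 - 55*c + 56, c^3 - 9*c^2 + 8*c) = c^2 - 9*c + 8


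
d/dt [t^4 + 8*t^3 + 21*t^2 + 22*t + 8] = 4*t^3 + 24*t^2 + 42*t + 22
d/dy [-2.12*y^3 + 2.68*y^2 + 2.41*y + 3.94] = -6.36*y^2 + 5.36*y + 2.41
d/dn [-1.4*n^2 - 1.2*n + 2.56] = -2.8*n - 1.2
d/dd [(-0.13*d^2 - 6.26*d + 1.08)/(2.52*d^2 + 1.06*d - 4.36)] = (15.6374*d^2 - 4.3096*d + 26.1488)/(6.3504*d^4 + 5.3424*d^3 - 20.8508*d^2 - 9.2432*d + 19.0096)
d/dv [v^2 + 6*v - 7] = 2*v + 6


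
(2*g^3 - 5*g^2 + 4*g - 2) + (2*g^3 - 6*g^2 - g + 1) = 4*g^3 - 11*g^2 + 3*g - 1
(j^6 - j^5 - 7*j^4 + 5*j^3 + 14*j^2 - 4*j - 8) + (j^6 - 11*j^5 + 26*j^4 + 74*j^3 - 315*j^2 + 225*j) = 2*j^6 - 12*j^5 + 19*j^4 + 79*j^3 - 301*j^2 + 221*j - 8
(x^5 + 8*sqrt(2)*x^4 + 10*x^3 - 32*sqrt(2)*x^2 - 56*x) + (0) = x^5 + 8*sqrt(2)*x^4 + 10*x^3 - 32*sqrt(2)*x^2 - 56*x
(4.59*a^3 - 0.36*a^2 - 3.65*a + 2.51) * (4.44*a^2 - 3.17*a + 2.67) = 20.3796*a^5 - 16.1487*a^4 - 2.8095*a^3 + 21.7537*a^2 - 17.7022*a + 6.7017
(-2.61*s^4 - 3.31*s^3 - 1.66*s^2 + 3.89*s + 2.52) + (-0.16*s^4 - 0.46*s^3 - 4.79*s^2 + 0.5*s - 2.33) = -2.77*s^4 - 3.77*s^3 - 6.45*s^2 + 4.39*s + 0.19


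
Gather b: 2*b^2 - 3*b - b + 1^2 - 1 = 2*b^2 - 4*b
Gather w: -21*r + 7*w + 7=-21*r + 7*w + 7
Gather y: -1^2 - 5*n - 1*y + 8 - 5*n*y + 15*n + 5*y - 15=10*n + y*(4 - 5*n) - 8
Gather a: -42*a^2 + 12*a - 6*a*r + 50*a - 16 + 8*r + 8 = -42*a^2 + a*(62 - 6*r) + 8*r - 8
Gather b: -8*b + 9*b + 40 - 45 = b - 5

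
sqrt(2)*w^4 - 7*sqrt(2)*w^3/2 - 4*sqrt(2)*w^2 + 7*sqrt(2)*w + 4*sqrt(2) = (w - 4)*(w - sqrt(2))*(w + sqrt(2))*(sqrt(2)*w + sqrt(2)/2)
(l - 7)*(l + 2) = l^2 - 5*l - 14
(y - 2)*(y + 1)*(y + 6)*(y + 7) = y^4 + 12*y^3 + 27*y^2 - 68*y - 84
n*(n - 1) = n^2 - n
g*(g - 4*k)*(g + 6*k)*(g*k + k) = g^4*k + 2*g^3*k^2 + g^3*k - 24*g^2*k^3 + 2*g^2*k^2 - 24*g*k^3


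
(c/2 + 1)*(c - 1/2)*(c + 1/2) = c^3/2 + c^2 - c/8 - 1/4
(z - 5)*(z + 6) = z^2 + z - 30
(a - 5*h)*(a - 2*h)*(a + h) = a^3 - 6*a^2*h + 3*a*h^2 + 10*h^3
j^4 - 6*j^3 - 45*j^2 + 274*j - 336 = (j - 8)*(j - 3)*(j - 2)*(j + 7)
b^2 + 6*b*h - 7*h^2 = (b - h)*(b + 7*h)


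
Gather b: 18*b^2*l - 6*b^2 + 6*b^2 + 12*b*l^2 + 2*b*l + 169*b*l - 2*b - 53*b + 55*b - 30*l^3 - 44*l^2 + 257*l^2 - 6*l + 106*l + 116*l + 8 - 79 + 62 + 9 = 18*b^2*l + b*(12*l^2 + 171*l) - 30*l^3 + 213*l^2 + 216*l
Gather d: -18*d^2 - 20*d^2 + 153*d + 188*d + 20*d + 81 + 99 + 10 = -38*d^2 + 361*d + 190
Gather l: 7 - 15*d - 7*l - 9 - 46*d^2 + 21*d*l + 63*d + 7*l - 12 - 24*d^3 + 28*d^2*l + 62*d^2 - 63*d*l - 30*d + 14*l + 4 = -24*d^3 + 16*d^2 + 18*d + l*(28*d^2 - 42*d + 14) - 10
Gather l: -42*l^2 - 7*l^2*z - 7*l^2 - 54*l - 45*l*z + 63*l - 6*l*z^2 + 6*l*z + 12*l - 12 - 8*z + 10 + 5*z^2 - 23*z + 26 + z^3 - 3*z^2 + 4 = l^2*(-7*z - 49) + l*(-6*z^2 - 39*z + 21) + z^3 + 2*z^2 - 31*z + 28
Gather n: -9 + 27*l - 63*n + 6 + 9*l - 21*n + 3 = 36*l - 84*n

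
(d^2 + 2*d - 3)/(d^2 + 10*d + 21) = (d - 1)/(d + 7)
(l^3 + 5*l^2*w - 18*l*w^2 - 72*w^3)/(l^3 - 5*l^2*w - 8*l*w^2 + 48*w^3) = (-l - 6*w)/(-l + 4*w)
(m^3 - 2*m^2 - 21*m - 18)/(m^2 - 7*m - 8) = (m^2 - 3*m - 18)/(m - 8)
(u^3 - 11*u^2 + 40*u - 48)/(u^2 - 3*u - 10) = (-u^3 + 11*u^2 - 40*u + 48)/(-u^2 + 3*u + 10)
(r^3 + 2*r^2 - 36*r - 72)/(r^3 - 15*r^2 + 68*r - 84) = (r^2 + 8*r + 12)/(r^2 - 9*r + 14)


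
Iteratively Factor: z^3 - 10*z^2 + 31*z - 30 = (z - 5)*(z^2 - 5*z + 6) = (z - 5)*(z - 3)*(z - 2)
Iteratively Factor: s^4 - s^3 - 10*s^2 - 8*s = (s + 1)*(s^3 - 2*s^2 - 8*s) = (s + 1)*(s + 2)*(s^2 - 4*s) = s*(s + 1)*(s + 2)*(s - 4)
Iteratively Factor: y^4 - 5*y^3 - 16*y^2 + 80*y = (y + 4)*(y^3 - 9*y^2 + 20*y) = (y - 5)*(y + 4)*(y^2 - 4*y) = (y - 5)*(y - 4)*(y + 4)*(y)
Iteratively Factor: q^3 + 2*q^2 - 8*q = (q - 2)*(q^2 + 4*q) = (q - 2)*(q + 4)*(q)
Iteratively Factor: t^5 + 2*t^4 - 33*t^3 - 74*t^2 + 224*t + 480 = (t + 4)*(t^4 - 2*t^3 - 25*t^2 + 26*t + 120) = (t - 3)*(t + 4)*(t^3 + t^2 - 22*t - 40) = (t - 3)*(t + 2)*(t + 4)*(t^2 - t - 20) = (t - 3)*(t + 2)*(t + 4)^2*(t - 5)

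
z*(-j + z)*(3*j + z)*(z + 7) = -3*j^2*z^2 - 21*j^2*z + 2*j*z^3 + 14*j*z^2 + z^4 + 7*z^3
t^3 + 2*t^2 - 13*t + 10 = (t - 2)*(t - 1)*(t + 5)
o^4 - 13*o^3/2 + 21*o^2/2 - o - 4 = (o - 4)*(o - 2)*(o - 1)*(o + 1/2)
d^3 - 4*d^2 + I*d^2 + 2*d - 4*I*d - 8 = (d - 4)*(d - I)*(d + 2*I)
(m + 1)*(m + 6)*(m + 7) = m^3 + 14*m^2 + 55*m + 42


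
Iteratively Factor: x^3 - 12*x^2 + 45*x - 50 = (x - 5)*(x^2 - 7*x + 10) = (x - 5)^2*(x - 2)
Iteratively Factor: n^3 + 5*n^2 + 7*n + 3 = (n + 3)*(n^2 + 2*n + 1) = (n + 1)*(n + 3)*(n + 1)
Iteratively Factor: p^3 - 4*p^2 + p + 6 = (p + 1)*(p^2 - 5*p + 6) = (p - 3)*(p + 1)*(p - 2)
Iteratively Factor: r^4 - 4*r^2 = (r + 2)*(r^3 - 2*r^2) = r*(r + 2)*(r^2 - 2*r) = r^2*(r + 2)*(r - 2)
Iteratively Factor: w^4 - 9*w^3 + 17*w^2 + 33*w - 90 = (w - 3)*(w^3 - 6*w^2 - w + 30) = (w - 5)*(w - 3)*(w^2 - w - 6) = (w - 5)*(w - 3)*(w + 2)*(w - 3)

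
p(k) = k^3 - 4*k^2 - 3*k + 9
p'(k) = 3*k^2 - 8*k - 3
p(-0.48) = 9.41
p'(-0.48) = 1.53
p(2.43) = -7.56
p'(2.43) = -4.73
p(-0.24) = 9.48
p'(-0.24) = -0.91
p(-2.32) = -18.06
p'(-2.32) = 31.71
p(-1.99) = -8.75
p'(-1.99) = 24.80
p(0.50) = 6.62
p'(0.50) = -6.25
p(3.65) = -6.61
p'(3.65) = 7.77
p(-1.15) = 5.64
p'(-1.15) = 10.17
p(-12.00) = -2259.00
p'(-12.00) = 525.00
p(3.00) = -9.00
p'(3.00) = 0.00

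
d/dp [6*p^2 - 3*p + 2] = 12*p - 3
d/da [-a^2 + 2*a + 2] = 2 - 2*a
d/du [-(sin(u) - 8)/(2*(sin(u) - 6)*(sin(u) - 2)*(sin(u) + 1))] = (2*sin(u)^3 - 31*sin(u)^2 + 112*sin(u) - 44)*cos(u)/(2*(sin(u) - 6)^2*(sin(u) - 2)^2*(sin(u) + 1)^2)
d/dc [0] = 0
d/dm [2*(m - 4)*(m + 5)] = 4*m + 2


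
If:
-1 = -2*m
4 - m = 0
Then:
No Solution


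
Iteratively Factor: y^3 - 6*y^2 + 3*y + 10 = (y - 5)*(y^2 - y - 2) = (y - 5)*(y - 2)*(y + 1)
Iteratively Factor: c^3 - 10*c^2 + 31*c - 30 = (c - 5)*(c^2 - 5*c + 6) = (c - 5)*(c - 3)*(c - 2)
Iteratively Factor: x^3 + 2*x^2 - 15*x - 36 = (x - 4)*(x^2 + 6*x + 9) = (x - 4)*(x + 3)*(x + 3)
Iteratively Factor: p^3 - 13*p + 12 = (p - 1)*(p^2 + p - 12) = (p - 1)*(p + 4)*(p - 3)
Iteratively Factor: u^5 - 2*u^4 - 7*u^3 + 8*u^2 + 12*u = (u)*(u^4 - 2*u^3 - 7*u^2 + 8*u + 12) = u*(u - 3)*(u^3 + u^2 - 4*u - 4) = u*(u - 3)*(u + 2)*(u^2 - u - 2) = u*(u - 3)*(u + 1)*(u + 2)*(u - 2)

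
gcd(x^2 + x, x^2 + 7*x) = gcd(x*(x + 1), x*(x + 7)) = x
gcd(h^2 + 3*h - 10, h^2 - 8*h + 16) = 1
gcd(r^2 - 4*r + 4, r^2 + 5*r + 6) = 1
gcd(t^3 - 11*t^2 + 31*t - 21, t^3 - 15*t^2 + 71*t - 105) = t^2 - 10*t + 21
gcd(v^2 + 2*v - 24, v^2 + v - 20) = v - 4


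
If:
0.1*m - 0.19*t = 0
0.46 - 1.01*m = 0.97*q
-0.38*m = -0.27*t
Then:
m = 0.00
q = 0.47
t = 0.00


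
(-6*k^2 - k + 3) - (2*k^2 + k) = -8*k^2 - 2*k + 3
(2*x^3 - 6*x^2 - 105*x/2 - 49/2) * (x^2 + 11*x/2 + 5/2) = 2*x^5 + 5*x^4 - 161*x^3/2 - 1313*x^2/4 - 266*x - 245/4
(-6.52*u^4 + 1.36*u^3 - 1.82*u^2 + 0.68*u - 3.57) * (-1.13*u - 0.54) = 7.3676*u^5 + 1.984*u^4 + 1.3222*u^3 + 0.2144*u^2 + 3.6669*u + 1.9278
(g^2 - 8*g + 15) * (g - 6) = g^3 - 14*g^2 + 63*g - 90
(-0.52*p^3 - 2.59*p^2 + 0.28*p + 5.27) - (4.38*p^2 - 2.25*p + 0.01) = -0.52*p^3 - 6.97*p^2 + 2.53*p + 5.26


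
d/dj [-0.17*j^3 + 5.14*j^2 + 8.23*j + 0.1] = -0.51*j^2 + 10.28*j + 8.23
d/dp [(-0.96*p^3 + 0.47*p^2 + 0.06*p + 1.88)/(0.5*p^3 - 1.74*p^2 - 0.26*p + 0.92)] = (1.4354*p^4 + 0.4392*p^3 - 5.4874*p^2 + 7.4072*p + 0.544)/(0.25*p^6 - 1.74*p^5 + 2.7676*p^4 + 1.8248*p^3 - 3.134*p^2 - 0.4784*p + 0.8464)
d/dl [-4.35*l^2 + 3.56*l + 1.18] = 3.56 - 8.7*l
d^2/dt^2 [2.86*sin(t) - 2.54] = -2.86*sin(t)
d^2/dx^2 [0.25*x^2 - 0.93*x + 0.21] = 0.500000000000000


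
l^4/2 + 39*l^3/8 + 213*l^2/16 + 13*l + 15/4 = (l/2 + 1)*(l + 1/2)*(l + 5/4)*(l + 6)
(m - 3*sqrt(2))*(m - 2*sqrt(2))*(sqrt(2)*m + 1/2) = sqrt(2)*m^3 - 19*m^2/2 + 19*sqrt(2)*m/2 + 6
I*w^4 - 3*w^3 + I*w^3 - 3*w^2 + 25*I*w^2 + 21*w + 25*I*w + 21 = (w + 1)*(w - 3*I)*(w + 7*I)*(I*w + 1)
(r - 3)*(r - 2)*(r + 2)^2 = r^4 - r^3 - 10*r^2 + 4*r + 24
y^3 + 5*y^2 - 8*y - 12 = (y - 2)*(y + 1)*(y + 6)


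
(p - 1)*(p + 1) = p^2 - 1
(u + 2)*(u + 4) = u^2 + 6*u + 8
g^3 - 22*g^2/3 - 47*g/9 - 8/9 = (g - 8)*(g + 1/3)^2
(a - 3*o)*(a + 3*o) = a^2 - 9*o^2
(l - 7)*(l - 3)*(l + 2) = l^3 - 8*l^2 + l + 42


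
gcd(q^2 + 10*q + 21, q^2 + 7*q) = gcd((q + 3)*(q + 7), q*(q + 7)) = q + 7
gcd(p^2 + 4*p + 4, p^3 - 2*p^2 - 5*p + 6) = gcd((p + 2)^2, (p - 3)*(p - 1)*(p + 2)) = p + 2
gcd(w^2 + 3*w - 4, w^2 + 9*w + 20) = w + 4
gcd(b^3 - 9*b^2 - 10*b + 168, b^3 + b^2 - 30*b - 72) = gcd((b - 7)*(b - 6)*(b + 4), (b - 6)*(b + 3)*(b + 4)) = b^2 - 2*b - 24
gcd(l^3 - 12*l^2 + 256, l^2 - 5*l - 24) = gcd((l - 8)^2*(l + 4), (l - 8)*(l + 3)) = l - 8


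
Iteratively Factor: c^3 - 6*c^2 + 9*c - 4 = (c - 1)*(c^2 - 5*c + 4) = (c - 4)*(c - 1)*(c - 1)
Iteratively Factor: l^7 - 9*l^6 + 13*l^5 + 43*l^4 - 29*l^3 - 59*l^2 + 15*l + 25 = (l - 5)*(l^6 - 4*l^5 - 7*l^4 + 8*l^3 + 11*l^2 - 4*l - 5) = (l - 5)*(l - 1)*(l^5 - 3*l^4 - 10*l^3 - 2*l^2 + 9*l + 5) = (l - 5)*(l - 1)^2*(l^4 - 2*l^3 - 12*l^2 - 14*l - 5) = (l - 5)*(l - 1)^2*(l + 1)*(l^3 - 3*l^2 - 9*l - 5) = (l - 5)^2*(l - 1)^2*(l + 1)*(l^2 + 2*l + 1) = (l - 5)^2*(l - 1)^2*(l + 1)^2*(l + 1)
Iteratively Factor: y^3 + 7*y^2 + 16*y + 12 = (y + 2)*(y^2 + 5*y + 6) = (y + 2)^2*(y + 3)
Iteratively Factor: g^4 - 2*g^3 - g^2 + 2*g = (g + 1)*(g^3 - 3*g^2 + 2*g) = (g - 2)*(g + 1)*(g^2 - g) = (g - 2)*(g - 1)*(g + 1)*(g)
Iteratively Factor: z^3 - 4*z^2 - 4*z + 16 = (z - 4)*(z^2 - 4) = (z - 4)*(z + 2)*(z - 2)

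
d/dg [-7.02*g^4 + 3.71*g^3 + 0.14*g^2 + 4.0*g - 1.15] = -28.08*g^3 + 11.13*g^2 + 0.28*g + 4.0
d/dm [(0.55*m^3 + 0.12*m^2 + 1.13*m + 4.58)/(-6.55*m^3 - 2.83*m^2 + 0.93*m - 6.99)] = (-1.77635683940025e-15*m^5 - 0.7705*m^4 + 15.826*m^3 + 81.773*m^2 + 24.2452*m - 12.1581)/(42.9025*m^6 + 37.073*m^5 - 4.1741*m^4 + 86.3052*m^3 + 40.4283*m^2 - 13.0014*m + 48.8601)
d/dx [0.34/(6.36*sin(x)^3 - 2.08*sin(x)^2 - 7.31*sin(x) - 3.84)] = (-6.4872*sin(x)^2 + 1.4144*sin(x) + 2.4854)*cos(x)/(-6.36*sin(x)^3 + 2.08*sin(x)^2 + 7.31*sin(x) + 3.84)^2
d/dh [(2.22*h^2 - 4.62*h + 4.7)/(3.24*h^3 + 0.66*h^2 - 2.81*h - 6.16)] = (-7.1928*h^4 + 29.9376*h^3 - 48.873*h^2 - 33.5544*h + 41.6662)/(10.4976*h^6 + 4.2768*h^5 - 17.7732*h^4 - 43.626*h^3 - 0.235099999999999*h^2 + 34.6192*h + 37.9456)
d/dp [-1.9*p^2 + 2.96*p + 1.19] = 2.96 - 3.8*p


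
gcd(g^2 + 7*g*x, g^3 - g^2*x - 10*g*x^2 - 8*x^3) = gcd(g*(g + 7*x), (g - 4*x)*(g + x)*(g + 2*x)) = 1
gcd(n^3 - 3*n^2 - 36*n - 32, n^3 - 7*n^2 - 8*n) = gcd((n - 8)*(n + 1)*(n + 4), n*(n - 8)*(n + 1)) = n^2 - 7*n - 8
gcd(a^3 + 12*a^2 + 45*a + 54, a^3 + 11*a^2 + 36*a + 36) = a^2 + 9*a + 18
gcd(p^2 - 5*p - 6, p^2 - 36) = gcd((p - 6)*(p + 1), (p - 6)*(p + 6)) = p - 6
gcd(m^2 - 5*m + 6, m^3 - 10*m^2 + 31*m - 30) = m^2 - 5*m + 6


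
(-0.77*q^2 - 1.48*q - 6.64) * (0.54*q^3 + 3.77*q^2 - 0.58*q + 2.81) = -0.4158*q^5 - 3.7021*q^4 - 8.7186*q^3 - 26.3381*q^2 - 0.307600000000001*q - 18.6584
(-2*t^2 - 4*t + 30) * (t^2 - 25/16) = -2*t^4 - 4*t^3 + 265*t^2/8 + 25*t/4 - 375/8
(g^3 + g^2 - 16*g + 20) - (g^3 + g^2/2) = g^2/2 - 16*g + 20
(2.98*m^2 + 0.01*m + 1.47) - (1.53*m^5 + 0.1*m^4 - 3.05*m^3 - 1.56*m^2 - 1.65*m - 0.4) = -1.53*m^5 - 0.1*m^4 + 3.05*m^3 + 4.54*m^2 + 1.66*m + 1.87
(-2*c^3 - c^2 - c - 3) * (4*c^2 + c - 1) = -8*c^5 - 6*c^4 - 3*c^3 - 12*c^2 - 2*c + 3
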